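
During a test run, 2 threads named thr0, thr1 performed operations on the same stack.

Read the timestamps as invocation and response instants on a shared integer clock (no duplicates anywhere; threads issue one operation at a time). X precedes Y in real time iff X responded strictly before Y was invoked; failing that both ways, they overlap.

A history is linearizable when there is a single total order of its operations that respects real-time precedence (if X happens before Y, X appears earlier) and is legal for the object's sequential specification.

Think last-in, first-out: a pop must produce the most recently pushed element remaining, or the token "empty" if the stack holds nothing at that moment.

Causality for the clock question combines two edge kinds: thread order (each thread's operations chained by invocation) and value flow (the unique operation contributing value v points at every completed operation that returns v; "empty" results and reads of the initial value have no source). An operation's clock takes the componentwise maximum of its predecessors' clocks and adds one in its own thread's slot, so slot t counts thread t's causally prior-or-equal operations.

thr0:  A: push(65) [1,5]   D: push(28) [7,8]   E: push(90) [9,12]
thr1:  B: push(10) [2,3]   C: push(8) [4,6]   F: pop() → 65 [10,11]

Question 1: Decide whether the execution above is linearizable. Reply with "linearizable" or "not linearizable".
not linearizable

through event 10 a valid linearization exists; event 11 (F responding at time 11) ends that
the 5 completed operations admit 3 real-time orders; each fails the stack replay
completion choices over the 1 pending operation (E) were checked; none helps
take A, B, C, D, F (pending dropped): step 5 already fails, because F pop() → 65 cannot occur there
take B, A, C, D, F (pending dropped): step 5 already fails, because F pop() → 65 cannot occur there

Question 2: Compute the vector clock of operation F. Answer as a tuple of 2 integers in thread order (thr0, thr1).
Answer: (1, 3)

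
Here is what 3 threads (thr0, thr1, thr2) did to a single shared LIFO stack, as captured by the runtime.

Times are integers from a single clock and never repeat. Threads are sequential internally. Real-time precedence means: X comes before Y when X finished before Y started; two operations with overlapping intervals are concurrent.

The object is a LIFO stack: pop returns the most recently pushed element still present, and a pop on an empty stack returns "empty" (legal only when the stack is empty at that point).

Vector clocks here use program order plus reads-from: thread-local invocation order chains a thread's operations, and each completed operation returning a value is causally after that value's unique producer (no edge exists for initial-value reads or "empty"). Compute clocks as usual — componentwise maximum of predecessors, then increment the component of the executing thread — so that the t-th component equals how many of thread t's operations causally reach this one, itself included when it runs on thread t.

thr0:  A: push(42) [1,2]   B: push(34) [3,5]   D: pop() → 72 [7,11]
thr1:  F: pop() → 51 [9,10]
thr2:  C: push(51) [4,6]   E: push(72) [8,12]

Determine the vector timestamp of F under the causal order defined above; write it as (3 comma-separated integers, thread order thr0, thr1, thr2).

C (invocation 4): nothing precedes it; thr2's component alone gives (0, 0, 1)
A (invocation 1): nothing precedes it; thr0's component alone gives (1, 0, 0)
invoked at 8, E merges VC(C)=(0, 0, 1) and bumps thr2's slot → (0, 0, 2)
invoked at 9, F merges VC(C)=(0, 0, 1) and bumps thr1's slot → (0, 1, 1)
invoked at 3, B merges VC(A)=(1, 0, 0) and bumps thr0's slot → (2, 0, 0)
invoked at 7, D merges VC(B)=(2, 0, 0), VC(E)=(0, 0, 2) and bumps thr0's slot → (3, 0, 2)
target: VC(F) = (0, 1, 1)

(0, 1, 1)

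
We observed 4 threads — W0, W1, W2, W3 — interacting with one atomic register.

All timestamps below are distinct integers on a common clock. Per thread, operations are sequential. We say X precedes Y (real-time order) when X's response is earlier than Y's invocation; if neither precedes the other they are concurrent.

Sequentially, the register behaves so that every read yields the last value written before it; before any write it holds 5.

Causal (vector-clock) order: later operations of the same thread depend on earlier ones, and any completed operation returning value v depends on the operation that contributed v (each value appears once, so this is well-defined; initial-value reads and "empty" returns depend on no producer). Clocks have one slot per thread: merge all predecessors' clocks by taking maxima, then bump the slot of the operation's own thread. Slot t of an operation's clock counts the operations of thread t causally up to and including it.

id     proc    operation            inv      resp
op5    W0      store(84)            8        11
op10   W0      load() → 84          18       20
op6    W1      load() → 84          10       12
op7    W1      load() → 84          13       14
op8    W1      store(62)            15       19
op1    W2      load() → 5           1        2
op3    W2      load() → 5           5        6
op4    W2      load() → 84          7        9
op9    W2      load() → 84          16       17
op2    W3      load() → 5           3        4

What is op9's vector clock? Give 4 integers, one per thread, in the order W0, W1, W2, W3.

root op op2, invoked 3: fresh clock plus W3's own tick → (0, 0, 0, 1)
root op op1, invoked 1: fresh clock plus W2's own tick → (0, 0, 1, 0)
root op op5, invoked 8: fresh clock plus W0's own tick → (1, 0, 0, 0)
VC(op3, invoked at 5): max of VC(op1)=(0, 0, 1, 0), then +1 on thread W2 → (0, 0, 2, 0)
VC(op6, invoked at 10): max of VC(op5)=(1, 0, 0, 0), then +1 on thread W1 → (1, 1, 0, 0)
VC(op10, invoked at 18): max of VC(op5)=(1, 0, 0, 0), then +1 on thread W0 → (2, 0, 0, 0)
VC(op7, invoked at 13): max of VC(op5)=(1, 0, 0, 0), VC(op6)=(1, 1, 0, 0), then +1 on thread W1 → (1, 2, 0, 0)
VC(op4, invoked at 7): max of VC(op3)=(0, 0, 2, 0), VC(op5)=(1, 0, 0, 0), then +1 on thread W2 → (1, 0, 3, 0)
VC(op8, invoked at 15): max of VC(op7)=(1, 2, 0, 0), then +1 on thread W1 → (1, 3, 0, 0)
VC(op9, invoked at 16): max of VC(op4)=(1, 0, 3, 0), VC(op5)=(1, 0, 0, 0), then +1 on thread W2 → (1, 0, 4, 0)
target: VC(op9) = (1, 0, 4, 0)

(1, 0, 4, 0)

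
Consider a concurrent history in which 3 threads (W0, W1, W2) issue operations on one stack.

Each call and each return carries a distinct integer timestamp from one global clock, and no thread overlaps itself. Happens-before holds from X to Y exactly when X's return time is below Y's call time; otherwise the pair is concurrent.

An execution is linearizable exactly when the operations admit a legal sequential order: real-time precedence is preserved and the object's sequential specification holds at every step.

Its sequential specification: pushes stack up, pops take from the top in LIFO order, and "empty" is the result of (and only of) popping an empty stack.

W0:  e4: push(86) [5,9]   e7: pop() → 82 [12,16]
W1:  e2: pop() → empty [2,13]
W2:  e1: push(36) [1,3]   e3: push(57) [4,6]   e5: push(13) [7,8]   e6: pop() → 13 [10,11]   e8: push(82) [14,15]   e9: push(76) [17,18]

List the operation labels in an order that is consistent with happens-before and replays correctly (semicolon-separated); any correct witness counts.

after step 1 (e2 pop() → empty): stack <>
after step 2 (e1 push(36)): stack <36>
after step 3 (e3 push(57)): stack <36,57>
after step 4 (e4 push(86)): stack <36,57,86>
after step 5 (e5 push(13)): stack <36,57,86,13>
after step 6 (e6 pop() → 13): stack <36,57,86>
after step 7 (e8 push(82)): stack <36,57,86,82>
after step 8 (e7 pop() → 82): stack <36,57,86>
after step 9 (e9 push(76)): stack <36,57,86,76>

e2; e1; e3; e4; e5; e6; e8; e7; e9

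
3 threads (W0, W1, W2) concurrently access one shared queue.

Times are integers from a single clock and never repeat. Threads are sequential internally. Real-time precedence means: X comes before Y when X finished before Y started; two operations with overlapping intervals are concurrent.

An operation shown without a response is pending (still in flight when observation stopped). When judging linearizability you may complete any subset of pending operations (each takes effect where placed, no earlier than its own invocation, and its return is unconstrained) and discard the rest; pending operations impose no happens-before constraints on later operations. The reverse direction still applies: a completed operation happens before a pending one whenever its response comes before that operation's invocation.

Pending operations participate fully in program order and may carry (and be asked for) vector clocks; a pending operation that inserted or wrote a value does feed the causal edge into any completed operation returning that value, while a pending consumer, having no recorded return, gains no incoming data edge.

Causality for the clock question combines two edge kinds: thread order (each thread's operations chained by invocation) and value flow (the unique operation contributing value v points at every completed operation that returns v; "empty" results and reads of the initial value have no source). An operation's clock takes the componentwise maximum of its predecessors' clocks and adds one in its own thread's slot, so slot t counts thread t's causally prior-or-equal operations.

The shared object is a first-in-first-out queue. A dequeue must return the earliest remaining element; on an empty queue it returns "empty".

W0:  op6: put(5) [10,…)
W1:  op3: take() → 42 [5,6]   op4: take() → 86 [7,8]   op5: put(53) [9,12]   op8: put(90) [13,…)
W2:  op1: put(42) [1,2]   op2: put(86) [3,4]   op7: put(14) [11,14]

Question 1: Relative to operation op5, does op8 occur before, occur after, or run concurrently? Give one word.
after

op8 spans [13,…), op5 spans [9,12]
resp(op5)=12 < inv(op8)=13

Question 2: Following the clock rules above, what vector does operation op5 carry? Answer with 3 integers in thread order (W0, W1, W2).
(0, 3, 2)

op1 (invocation 1): nothing precedes it; W2's component alone gives (0, 0, 1)
op6 (invocation 10): nothing precedes it; W0's component alone gives (1, 0, 0)
op2, invoked 3, takes VC(op1)=(0, 0, 1) under max, adds 1 for W2 → (0, 0, 2)
op3, invoked 5, takes VC(op1)=(0, 0, 1) under max, adds 1 for W1 → (0, 1, 1)
op7, invoked 11, takes VC(op2)=(0, 0, 2) under max, adds 1 for W2 → (0, 0, 3)
op4, invoked 7, takes VC(op2)=(0, 0, 2), VC(op3)=(0, 1, 1) under max, adds 1 for W1 → (0, 2, 2)
op5, invoked 9, takes VC(op4)=(0, 2, 2) under max, adds 1 for W1 → (0, 3, 2)
op8, invoked 13, takes VC(op5)=(0, 3, 2) under max, adds 1 for W1 → (0, 4, 2)
target: VC(op5) = (0, 3, 2)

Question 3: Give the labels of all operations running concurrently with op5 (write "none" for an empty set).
op6, op7

concurrent with op5 ([9,12]): every op whose interval crosses 9..12
op1 [1,2]: before
op2 [3,4]: before
op3 [5,6]: before
op4 [7,8]: before
op6 [10,…): concurrent
op7 [11,14]: concurrent
op8 [13,…): after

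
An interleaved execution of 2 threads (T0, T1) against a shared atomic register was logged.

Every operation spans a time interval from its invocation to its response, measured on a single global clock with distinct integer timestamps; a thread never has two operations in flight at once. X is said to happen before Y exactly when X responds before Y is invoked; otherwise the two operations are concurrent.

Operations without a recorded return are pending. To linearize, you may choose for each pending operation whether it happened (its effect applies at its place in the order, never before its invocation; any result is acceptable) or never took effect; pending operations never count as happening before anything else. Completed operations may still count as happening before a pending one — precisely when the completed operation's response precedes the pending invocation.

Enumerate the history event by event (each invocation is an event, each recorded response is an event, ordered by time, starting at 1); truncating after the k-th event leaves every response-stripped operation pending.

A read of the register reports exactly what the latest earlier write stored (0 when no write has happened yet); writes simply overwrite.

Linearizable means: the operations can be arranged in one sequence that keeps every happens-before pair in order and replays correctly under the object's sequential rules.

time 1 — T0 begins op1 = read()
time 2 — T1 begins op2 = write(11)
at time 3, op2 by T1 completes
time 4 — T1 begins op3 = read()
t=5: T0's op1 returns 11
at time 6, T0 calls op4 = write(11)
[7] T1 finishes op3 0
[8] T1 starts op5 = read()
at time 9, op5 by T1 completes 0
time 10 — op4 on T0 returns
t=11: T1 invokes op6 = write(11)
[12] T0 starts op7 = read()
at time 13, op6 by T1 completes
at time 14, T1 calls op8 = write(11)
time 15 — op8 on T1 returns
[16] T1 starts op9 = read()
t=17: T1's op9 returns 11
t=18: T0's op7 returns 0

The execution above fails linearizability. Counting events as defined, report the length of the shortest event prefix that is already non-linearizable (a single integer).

events 1..6 are still linearizable — one witness is op2, op1:
after step 1 (op2 write(11)): value 11
after step 2 (op1 read() → 11): value 11
event 7 — op3's response, time 7 — after it, nothing linearizes
including or dropping the 1 pending operation (op4) in any combination fails
sample order op1, op2, op3 (pending dropped) stalls at step 1 — op1 read() → 11 has no legal effect
sample order op2, op1, op3 (pending dropped) stalls at step 3 — op3 read() → 0 has no legal effect

7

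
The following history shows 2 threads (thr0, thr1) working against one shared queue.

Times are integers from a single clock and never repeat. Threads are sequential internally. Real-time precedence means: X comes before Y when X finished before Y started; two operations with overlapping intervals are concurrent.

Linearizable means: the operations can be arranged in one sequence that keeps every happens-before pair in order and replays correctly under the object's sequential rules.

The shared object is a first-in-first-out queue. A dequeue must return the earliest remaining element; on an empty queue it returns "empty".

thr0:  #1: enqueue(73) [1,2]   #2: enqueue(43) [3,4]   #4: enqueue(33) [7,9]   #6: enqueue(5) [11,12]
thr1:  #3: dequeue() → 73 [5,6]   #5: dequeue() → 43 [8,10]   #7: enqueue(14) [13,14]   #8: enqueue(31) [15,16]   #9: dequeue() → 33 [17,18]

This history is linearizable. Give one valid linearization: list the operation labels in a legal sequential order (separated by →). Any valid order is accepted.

1. #1 enqueue(73), leaving queue <73>
2. #2 enqueue(43), leaving queue <73,43>
3. #3 dequeue() → 73, leaving queue <43>
4. #4 enqueue(33), leaving queue <43,33>
5. #5 dequeue() → 43, leaving queue <33>
6. #6 enqueue(5), leaving queue <33,5>
7. #7 enqueue(14), leaving queue <33,5,14>
8. #8 enqueue(31), leaving queue <33,5,14,31>
9. #9 dequeue() → 33, leaving queue <5,14,31>

#1 → #2 → #3 → #4 → #5 → #6 → #7 → #8 → #9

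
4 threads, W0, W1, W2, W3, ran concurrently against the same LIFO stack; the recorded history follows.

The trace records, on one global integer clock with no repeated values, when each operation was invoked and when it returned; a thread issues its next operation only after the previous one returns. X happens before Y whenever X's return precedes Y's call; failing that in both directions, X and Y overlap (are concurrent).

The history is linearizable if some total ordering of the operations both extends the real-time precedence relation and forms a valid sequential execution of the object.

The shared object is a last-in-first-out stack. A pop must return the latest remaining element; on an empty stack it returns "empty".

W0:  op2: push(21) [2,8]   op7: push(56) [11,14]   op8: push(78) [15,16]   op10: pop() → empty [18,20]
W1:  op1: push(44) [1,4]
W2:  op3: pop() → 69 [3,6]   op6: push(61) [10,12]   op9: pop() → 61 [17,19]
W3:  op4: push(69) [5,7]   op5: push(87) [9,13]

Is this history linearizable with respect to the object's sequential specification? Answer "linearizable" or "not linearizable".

already the first 20 events (up to op10's response at time 20) admit no linearization; the first 19 still do
every one of the 144 real-time-consistent orders over 10 completed LIFO stack ops fails the sequential spec
one such order, op1, op2, op3, op4, op5, op6, op7, op8, op9, op10, breaks at step 3 where op3 pop() → 69 is illegal
one such order, op1, op2, op3, op4, op5, op6, op7, op8, op10, op9, breaks at step 3 where op3 pop() → 69 is illegal

not linearizable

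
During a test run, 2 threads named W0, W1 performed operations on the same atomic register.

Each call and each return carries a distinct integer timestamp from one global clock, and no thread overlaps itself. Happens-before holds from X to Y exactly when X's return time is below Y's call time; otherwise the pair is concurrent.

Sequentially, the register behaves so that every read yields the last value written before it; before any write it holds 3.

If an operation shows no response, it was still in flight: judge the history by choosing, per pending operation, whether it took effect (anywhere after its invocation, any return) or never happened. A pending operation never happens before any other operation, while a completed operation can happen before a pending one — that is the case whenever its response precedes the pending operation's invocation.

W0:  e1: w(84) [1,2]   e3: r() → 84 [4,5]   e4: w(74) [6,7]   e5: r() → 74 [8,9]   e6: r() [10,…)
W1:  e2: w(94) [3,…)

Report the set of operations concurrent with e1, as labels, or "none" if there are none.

overlap test against e1 [1,2]: concurrent iff the interval meets 1..2
e2 [3,…): after
e3 [4,5]: after
e4 [6,7]: after
e5 [8,9]: after
e6 [10,…): after

none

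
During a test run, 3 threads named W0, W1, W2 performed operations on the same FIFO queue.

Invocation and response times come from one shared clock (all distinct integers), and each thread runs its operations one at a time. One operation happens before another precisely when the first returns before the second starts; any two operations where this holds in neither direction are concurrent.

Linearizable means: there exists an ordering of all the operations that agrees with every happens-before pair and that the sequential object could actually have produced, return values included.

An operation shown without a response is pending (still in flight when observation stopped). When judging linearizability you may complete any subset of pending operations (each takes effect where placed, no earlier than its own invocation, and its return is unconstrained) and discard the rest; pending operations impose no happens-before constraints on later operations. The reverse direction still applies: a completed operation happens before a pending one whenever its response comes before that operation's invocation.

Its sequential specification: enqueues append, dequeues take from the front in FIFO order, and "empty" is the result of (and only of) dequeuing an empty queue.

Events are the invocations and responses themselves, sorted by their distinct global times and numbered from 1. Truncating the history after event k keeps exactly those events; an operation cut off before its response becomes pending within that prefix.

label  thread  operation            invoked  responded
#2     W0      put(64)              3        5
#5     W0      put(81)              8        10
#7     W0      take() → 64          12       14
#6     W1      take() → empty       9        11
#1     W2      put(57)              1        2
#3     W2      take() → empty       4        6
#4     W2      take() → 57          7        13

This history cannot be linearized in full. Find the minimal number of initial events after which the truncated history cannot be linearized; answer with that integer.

events 1..5 are still linearizable — one witness is #1, #2:
1. #1 put(57), leaving queue <57>
2. #2 put(64), leaving queue <57,64>
include event 6 — #3 responding at 6 — and every candidate order breaks
for example #1, #2, #3 fails at step 3: #3 take() → empty is not legal there
for example #1, #3, #2 fails at step 2: #3 take() → empty is not legal there

6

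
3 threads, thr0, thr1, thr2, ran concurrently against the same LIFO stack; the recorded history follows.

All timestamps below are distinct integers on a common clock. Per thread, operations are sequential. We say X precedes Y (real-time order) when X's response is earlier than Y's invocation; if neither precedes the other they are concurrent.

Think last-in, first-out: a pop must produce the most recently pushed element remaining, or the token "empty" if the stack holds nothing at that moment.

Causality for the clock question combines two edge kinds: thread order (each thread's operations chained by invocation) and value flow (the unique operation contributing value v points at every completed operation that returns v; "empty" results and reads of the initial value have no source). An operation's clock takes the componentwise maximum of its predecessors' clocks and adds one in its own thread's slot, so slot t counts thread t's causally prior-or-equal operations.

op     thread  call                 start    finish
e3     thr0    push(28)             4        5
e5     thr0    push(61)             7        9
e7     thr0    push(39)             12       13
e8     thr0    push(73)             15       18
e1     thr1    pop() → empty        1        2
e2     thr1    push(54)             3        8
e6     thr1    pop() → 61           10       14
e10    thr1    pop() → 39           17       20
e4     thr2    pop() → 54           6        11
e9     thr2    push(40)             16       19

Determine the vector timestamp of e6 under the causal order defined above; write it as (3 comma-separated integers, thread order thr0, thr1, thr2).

no predecessors for e1 (invoked 1): thr1 increments from zero → (0, 1, 0)
no predecessors for e3 (invoked 4): thr0 increments from zero → (1, 0, 0)
from VC(e1)=(0, 1, 0), e2 (invoked 3) maxes components and bumps thr1 → (0, 2, 0)
from VC(e3)=(1, 0, 0), e5 (invoked 7) maxes components and bumps thr0 → (2, 0, 0)
from VC(e2)=(0, 2, 0), e4 (invoked 6) maxes components and bumps thr2 → (0, 2, 1)
from VC(e5)=(2, 0, 0), e7 (invoked 12) maxes components and bumps thr0 → (3, 0, 0)
from VC(e4)=(0, 2, 1), e9 (invoked 16) maxes components and bumps thr2 → (0, 2, 2)
from VC(e7)=(3, 0, 0), e8 (invoked 15) maxes components and bumps thr0 → (4, 0, 0)
from VC(e2)=(0, 2, 0), VC(e5)=(2, 0, 0), e6 (invoked 10) maxes components and bumps thr1 → (2, 3, 0)
from VC(e6)=(2, 3, 0), VC(e7)=(3, 0, 0), e10 (invoked 17) maxes components and bumps thr1 → (3, 4, 0)
target: VC(e6) = (2, 3, 0)

(2, 3, 0)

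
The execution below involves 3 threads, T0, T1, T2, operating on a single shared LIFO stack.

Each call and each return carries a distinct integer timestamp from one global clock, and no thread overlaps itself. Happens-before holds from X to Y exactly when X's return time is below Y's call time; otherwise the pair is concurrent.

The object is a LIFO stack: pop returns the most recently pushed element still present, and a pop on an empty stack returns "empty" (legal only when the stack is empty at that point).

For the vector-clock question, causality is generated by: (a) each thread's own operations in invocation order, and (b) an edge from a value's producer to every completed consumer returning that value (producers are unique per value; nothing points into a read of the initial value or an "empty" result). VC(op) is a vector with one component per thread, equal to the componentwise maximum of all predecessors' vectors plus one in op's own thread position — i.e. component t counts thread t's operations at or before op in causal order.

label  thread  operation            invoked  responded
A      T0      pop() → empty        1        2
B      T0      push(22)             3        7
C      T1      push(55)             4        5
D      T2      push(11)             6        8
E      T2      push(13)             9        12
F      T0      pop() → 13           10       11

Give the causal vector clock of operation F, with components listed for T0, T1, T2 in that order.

D (invocation 6): nothing precedes it; T2's component alone gives (0, 0, 1)
C (invocation 4): nothing precedes it; T1's component alone gives (0, 1, 0)
A (invocation 1): nothing precedes it; T0's component alone gives (1, 0, 0)
E (invocation 9): componentwise max over VC(D)=(0, 0, 1), +1 at T2, giving (0, 0, 2)
B (invocation 3): componentwise max over VC(A)=(1, 0, 0), +1 at T0, giving (2, 0, 0)
F (invocation 10): componentwise max over VC(B)=(2, 0, 0), VC(E)=(0, 0, 2), +1 at T0, giving (3, 0, 2)
target: VC(F) = (3, 0, 2)

(3, 0, 2)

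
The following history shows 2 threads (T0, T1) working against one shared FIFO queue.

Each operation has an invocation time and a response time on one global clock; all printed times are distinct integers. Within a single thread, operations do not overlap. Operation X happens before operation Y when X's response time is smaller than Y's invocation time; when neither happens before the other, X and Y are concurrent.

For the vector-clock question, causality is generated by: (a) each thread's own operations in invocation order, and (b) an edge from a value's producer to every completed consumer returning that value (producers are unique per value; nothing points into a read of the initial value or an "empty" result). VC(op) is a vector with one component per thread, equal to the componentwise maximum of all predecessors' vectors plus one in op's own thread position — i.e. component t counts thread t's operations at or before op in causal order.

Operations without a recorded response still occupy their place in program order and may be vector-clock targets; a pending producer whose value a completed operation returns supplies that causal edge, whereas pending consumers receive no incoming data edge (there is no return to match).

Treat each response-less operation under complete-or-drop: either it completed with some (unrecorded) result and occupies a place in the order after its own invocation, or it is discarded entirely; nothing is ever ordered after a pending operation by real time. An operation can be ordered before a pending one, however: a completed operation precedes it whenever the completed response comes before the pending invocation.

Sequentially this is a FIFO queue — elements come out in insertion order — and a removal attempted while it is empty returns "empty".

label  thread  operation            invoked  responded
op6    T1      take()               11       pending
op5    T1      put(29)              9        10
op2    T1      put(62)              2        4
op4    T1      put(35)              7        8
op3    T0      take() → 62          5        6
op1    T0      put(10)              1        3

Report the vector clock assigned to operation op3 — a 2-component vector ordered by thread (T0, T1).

(2, 1)

no predecessors for op2 (invoked 2): T1 increments from zero → (0, 1)
no predecessors for op1 (invoked 1): T0 increments from zero → (1, 0)
invoked at 7, op4 merges VC(op2)=(0, 1) and bumps T1's slot → (0, 2)
invoked at 9, op5 merges VC(op4)=(0, 2) and bumps T1's slot → (0, 3)
invoked at 5, op3 merges VC(op1)=(1, 0), VC(op2)=(0, 1) and bumps T0's slot → (2, 1)
invoked at 11, op6 merges VC(op5)=(0, 3) and bumps T1's slot → (0, 4)
target: VC(op3) = (2, 1)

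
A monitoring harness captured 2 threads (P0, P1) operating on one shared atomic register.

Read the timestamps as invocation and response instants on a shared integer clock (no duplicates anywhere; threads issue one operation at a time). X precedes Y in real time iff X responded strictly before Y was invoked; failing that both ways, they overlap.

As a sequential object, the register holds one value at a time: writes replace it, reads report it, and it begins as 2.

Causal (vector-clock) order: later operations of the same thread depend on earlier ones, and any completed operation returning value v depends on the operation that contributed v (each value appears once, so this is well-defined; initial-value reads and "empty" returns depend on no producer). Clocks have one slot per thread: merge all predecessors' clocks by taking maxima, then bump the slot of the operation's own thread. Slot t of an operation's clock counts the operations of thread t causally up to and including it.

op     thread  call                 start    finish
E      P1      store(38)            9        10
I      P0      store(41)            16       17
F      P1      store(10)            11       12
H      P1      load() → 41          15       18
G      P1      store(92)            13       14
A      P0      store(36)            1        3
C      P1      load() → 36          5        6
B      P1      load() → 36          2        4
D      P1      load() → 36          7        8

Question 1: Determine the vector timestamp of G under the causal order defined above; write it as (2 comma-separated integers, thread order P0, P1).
Answer: (1, 6)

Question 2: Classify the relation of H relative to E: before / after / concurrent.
Answer: after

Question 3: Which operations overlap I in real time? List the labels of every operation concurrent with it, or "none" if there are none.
Answer: H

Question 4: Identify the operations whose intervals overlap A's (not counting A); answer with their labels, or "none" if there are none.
Answer: B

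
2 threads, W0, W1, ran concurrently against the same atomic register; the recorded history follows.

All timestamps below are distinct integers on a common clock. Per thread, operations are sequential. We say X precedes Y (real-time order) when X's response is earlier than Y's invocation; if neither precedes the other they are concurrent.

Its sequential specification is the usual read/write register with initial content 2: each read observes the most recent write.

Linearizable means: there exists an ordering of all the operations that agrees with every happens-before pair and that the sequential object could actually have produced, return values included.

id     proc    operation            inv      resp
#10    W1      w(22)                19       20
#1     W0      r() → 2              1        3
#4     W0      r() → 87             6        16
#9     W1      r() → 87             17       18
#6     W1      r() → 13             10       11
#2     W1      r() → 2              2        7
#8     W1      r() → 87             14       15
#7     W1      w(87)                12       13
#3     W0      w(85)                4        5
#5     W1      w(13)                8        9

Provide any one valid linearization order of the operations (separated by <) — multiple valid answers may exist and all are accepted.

after step 1 (#1 r() → 2): value 2
after step 2 (#2 r() → 2): value 2
after step 3 (#3 w(85)): value 85
after step 4 (#5 w(13)): value 13
after step 5 (#6 r() → 13): value 13
after step 6 (#7 w(87)): value 87
after step 7 (#4 r() → 87): value 87
after step 8 (#8 r() → 87): value 87
after step 9 (#9 r() → 87): value 87
after step 10 (#10 w(22)): value 22

#1 < #2 < #3 < #5 < #6 < #7 < #4 < #8 < #9 < #10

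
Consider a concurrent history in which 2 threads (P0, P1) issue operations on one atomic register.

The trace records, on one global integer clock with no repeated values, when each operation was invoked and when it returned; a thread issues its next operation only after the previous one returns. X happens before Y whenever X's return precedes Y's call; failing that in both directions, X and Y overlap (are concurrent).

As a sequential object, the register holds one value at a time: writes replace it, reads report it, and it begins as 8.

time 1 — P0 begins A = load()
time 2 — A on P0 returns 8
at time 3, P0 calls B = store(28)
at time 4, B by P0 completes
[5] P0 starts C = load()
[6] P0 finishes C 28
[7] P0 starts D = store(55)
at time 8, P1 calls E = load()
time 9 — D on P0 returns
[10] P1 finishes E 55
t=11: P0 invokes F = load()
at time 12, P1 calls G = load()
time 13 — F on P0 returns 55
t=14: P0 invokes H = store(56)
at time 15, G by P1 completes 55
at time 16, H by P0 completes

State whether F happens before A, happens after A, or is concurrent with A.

F spans [11,13], A spans [1,2]
resp(A)=2 < inv(F)=11

after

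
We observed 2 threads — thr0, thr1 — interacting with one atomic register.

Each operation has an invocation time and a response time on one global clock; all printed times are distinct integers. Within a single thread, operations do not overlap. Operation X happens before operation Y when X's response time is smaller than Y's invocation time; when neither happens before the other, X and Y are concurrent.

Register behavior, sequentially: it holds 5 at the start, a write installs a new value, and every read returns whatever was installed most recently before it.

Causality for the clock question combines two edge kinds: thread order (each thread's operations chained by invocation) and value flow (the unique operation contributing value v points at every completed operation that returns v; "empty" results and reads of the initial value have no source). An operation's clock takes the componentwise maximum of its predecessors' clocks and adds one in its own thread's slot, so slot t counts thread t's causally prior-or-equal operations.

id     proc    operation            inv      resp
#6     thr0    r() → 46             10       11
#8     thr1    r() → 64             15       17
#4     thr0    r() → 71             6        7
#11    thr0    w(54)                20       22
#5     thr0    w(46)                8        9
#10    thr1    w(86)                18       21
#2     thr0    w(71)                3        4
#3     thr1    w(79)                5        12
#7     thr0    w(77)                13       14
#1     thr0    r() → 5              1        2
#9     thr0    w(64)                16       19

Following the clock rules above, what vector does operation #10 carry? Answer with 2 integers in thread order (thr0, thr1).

root op #3, invoked 5: fresh clock plus thr1's own tick → (0, 1)
root op #1, invoked 1: fresh clock plus thr0's own tick → (1, 0)
#2 (invocation 3): componentwise max over VC(#1)=(1, 0), +1 at thr0, giving (2, 0)
#4 (invocation 6): componentwise max over VC(#2)=(2, 0), +1 at thr0, giving (3, 0)
#5 (invocation 8): componentwise max over VC(#4)=(3, 0), +1 at thr0, giving (4, 0)
#6 (invocation 10): componentwise max over VC(#5)=(4, 0), +1 at thr0, giving (5, 0)
#7 (invocation 13): componentwise max over VC(#6)=(5, 0), +1 at thr0, giving (6, 0)
#9 (invocation 16): componentwise max over VC(#7)=(6, 0), +1 at thr0, giving (7, 0)
#11 (invocation 20): componentwise max over VC(#9)=(7, 0), +1 at thr0, giving (8, 0)
#8 (invocation 15): componentwise max over VC(#3)=(0, 1), VC(#9)=(7, 0), +1 at thr1, giving (7, 2)
#10 (invocation 18): componentwise max over VC(#8)=(7, 2), +1 at thr1, giving (7, 3)
target: VC(#10) = (7, 3)

(7, 3)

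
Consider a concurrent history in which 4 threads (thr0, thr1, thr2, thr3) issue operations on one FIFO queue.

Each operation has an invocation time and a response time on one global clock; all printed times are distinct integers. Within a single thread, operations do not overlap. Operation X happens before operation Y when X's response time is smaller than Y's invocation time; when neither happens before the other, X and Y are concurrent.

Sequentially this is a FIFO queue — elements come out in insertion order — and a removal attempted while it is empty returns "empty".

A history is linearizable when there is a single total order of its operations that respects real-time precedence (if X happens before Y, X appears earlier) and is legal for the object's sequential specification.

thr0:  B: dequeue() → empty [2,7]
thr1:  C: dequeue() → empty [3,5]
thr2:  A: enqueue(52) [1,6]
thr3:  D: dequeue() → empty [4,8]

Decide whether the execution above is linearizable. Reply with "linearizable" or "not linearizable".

a witness: B, C, D, A
1. B dequeue() → empty, leaving queue <>
2. C dequeue() → empty, leaving queue <>
3. D dequeue() → empty, leaving queue <>
4. A enqueue(52), leaving queue <52>

linearizable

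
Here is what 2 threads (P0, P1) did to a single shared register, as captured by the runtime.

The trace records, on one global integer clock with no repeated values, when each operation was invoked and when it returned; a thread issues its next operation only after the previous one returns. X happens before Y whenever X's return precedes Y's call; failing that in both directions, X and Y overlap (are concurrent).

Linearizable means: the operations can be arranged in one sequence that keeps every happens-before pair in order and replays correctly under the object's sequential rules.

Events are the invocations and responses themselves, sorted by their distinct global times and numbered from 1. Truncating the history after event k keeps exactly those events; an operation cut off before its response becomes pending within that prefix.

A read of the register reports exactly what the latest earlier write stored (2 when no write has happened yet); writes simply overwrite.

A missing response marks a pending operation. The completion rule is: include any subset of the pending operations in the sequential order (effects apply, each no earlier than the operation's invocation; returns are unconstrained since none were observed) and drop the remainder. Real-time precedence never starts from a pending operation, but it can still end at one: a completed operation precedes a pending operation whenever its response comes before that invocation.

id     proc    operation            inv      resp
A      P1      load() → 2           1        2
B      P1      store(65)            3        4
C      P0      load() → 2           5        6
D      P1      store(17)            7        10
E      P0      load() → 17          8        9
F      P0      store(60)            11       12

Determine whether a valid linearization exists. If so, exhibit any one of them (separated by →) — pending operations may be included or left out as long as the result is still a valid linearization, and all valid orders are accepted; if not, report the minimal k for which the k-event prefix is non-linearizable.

prefix check: 1..5 passes, 1..6 fails once C's time-6 response joins
the sole real-time-consistent order of 3 completed operations fails the register replay
take A, B, C: step 3 already fails, because C load() → 2 cannot occur there

not linearizable — minimal violating prefix: 6 events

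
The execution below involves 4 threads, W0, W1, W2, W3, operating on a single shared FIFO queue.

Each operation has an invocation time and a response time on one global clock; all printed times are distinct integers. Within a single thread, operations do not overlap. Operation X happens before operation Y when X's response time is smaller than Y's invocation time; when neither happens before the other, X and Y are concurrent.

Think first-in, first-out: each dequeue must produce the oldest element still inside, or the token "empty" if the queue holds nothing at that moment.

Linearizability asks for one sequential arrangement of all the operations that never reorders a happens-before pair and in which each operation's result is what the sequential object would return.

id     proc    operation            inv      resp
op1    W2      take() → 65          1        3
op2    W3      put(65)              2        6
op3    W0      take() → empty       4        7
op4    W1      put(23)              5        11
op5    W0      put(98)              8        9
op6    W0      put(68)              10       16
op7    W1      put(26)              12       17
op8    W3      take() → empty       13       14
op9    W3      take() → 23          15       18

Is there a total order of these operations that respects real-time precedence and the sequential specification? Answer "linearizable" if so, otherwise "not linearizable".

not linearizable

cut after 13 events: linearizable; cut after 14 events (op8 responds, time 14): not linearizable
the 6 completed operations admit 11 real-time orders; each fails the FIFO queue replay
include/drop combinations of the 2 pending operations (op6, op7) were all tried; none helps
sample order op1, op2, op3, op4, op5, op8 (pending dropped) stalls at step 1 — op1 take() → 65 has no legal effect
sample order op1, op2, op3, op5, op4, op8 (pending dropped) stalls at step 1 — op1 take() → 65 has no legal effect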